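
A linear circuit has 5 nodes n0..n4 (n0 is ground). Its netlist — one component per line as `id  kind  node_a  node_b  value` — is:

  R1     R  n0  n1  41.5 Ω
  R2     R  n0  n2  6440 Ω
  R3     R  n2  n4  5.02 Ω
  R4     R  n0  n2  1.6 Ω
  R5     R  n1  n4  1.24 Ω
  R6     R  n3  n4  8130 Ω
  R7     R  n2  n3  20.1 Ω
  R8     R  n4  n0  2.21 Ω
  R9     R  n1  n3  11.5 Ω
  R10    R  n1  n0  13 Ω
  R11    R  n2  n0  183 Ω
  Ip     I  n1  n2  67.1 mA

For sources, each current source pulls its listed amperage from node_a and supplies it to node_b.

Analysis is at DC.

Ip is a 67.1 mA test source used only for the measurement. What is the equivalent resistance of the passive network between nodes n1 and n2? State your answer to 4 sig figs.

Element admittances at DC:
  Y(R1) = 0.02410 S between n0,n1
  Y(R2) = 0.0001553 S between n0,n2
  Y(R3) = 0.1992 S between n2,n4
  Y(R4) = 0.6250 S between n0,n2
  Y(R5) = 0.8065 S between n1,n4
  Y(R6) = 0.0001230 S between n3,n4
  Y(R7) = 0.04975 S between n2,n3
  Y(R8) = 0.4525 S between n4,n0
  Y(R9) = 0.08696 S between n1,n3
  Y(R10) = 0.07692 S between n1,n0
  Y(R11) = 0.005464 S between n2,n0
  Ip: injects 0.0671 A into n2 (from n1)
Assemble and solve the 4×4 MNA system:
  V(n1)=-0.1188  V(n2)=0.06024  V(n3)=-0.05362  V(n4)=-0.05745

R_eq = 2.668 Ω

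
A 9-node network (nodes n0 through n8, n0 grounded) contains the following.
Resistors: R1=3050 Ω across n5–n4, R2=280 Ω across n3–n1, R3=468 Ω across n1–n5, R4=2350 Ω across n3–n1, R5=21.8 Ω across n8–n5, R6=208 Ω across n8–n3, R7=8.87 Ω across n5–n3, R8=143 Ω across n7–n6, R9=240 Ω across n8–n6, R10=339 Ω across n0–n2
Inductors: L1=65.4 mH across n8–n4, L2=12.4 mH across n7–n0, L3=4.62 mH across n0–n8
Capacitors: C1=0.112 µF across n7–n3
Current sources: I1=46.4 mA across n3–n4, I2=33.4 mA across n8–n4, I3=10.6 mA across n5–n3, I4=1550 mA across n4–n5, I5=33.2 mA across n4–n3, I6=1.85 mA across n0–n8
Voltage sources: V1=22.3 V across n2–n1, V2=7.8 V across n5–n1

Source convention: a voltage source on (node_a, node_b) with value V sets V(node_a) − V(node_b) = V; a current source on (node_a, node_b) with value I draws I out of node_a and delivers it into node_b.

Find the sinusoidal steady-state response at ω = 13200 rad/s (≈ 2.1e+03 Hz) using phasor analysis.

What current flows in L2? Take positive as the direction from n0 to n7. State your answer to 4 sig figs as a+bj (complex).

MNA unknowns: 8 node voltages V₁..V_8 plus 2 source currents (V1, V2)
R1: Y=0.0003279+0.000j on G[5,4]
R2: Y=0.003571+0.000j on G[3,1]
R3: Y=0.002137+0.000j on G[1,5]
L1: Y=0.000-0.001158j on G[8,4]
C1: Y=0.000+0.001478j on G[7,3]
I1: z[3]−=0.0464, z[4]+=0.0464
I2: z[8]−=0.0334, z[4]+=0.0334
R4: Y=0.0004255+0.000j on G[3,1]
R5: Y=0.04587+0.000j on G[8,5]
L2: Y=0.000-0.006109j on G[7,0]
R6: Y=0.004808+0.000j on G[8,3]
I3: z[5]−=0.0106, z[3]+=0.0106
R7: Y=0.1127+0.000j on G[5,3]
R8: Y=0.006993+0.000j on G[7,6]
I4: z[4]−=1.55, z[5]+=1.55
I5: z[4]−=0.0332, z[3]+=0.0332
R9: Y=0.004167+0.000j on G[8,6]
I6: z[0]−=0.00185, z[8]+=0.00185
L3: Y=0.000-0.01640j on G[0,8]
R10: Y=0.002950+0.000j on G[0,2]
V1: row V2−V1=22.3, i_V1 at 2,1
V2: row V5−V1=7.8, i_V2 at 5,1
solve → V1=14.96-15.34j, V2=37.26-15.34j, V3=21.25-15.31j, V4=-338.9-1203j, V5=22.76-15.34j, V6=-1.180-0.7206j, V7=-0.3060+3.569j, V8=-2.646-7.920j
aux → i_V1=-0.1099+0.04526j, i_V2=0.06812-0.04539j

-0.02180-0.001869j A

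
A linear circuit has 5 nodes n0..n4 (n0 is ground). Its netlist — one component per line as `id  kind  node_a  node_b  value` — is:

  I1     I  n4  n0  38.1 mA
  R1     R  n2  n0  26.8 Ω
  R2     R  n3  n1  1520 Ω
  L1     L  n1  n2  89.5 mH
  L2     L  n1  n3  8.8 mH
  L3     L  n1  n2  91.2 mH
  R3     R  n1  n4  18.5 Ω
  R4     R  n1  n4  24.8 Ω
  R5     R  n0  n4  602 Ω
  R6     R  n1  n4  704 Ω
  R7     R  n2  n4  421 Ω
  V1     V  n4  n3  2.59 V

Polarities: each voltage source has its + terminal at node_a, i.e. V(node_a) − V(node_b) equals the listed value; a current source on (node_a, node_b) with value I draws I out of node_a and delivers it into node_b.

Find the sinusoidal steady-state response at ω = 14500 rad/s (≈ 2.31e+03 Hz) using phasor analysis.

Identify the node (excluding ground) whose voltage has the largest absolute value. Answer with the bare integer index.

3

Apply KCL at each of the 4 non-ground nodes and solve the resulting linear system.
Node n1: branches {R2, L1, L2, L3, R3, R4, R6} → V_1 = -8.654-2.870j
Node n2: branches {R1, L1, L3, R7} → V_2 = -0.6348+0.1316j
Node n3: branches {R2, L2, V1} → V_3 = -11.27-2.956j
Node n4: branches {I1, R3, R4, R5, R6, R7, V1} → V_4 = -8.677-2.956j
Source currents: i(V1)=-0.002388+0.02042j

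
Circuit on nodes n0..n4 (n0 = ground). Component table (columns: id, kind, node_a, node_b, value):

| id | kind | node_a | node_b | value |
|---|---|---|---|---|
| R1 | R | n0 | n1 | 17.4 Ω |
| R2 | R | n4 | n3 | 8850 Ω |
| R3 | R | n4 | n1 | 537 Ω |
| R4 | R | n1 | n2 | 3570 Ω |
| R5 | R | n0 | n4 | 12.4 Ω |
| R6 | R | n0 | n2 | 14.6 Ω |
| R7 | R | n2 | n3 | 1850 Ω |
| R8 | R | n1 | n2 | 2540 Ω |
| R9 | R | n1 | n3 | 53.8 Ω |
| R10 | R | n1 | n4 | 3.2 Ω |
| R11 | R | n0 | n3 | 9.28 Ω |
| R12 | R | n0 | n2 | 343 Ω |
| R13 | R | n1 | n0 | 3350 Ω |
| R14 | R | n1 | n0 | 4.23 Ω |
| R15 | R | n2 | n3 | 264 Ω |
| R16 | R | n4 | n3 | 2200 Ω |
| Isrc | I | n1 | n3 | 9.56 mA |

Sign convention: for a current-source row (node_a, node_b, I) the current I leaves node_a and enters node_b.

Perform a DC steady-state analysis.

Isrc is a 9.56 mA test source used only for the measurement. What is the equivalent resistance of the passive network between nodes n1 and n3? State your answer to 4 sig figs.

R_eq = 9.579 Ω

Element admittances at DC:
  Y(R1) = 0.05747 S between n0,n1
  Y(R2) = 0.0001130 S between n4,n3
  Y(R3) = 0.001862 S between n4,n1
  Y(R4) = 0.0002801 S between n1,n2
  Y(R5) = 0.08065 S between n0,n4
  Y(R6) = 0.06849 S between n0,n2
  Y(R7) = 0.0005405 S between n2,n3
  Y(R8) = 0.0003937 S between n1,n2
  Y(R9) = 0.01859 S between n1,n3
  Y(R10) = 0.3125 S between n1,n4
  Y(R11) = 0.1078 S between n0,n3
  Y(R12) = 0.002915 S between n0,n2
  Y(R13) = 0.0002985 S between n1,n0
  Y(R14) = 0.2364 S between n1,n0
  Y(R15) = 0.003788 S between n2,n3
  Y(R16) = 0.0004545 S between n4,n3
  Isrc: injects 0.00956 A into n3 (from n1)
Assemble and solve the 4×4 MNA system:
  V(n1)=-0.02177  V(n2)=0.003762  V(n3)=0.06981  V(n4)=-0.01720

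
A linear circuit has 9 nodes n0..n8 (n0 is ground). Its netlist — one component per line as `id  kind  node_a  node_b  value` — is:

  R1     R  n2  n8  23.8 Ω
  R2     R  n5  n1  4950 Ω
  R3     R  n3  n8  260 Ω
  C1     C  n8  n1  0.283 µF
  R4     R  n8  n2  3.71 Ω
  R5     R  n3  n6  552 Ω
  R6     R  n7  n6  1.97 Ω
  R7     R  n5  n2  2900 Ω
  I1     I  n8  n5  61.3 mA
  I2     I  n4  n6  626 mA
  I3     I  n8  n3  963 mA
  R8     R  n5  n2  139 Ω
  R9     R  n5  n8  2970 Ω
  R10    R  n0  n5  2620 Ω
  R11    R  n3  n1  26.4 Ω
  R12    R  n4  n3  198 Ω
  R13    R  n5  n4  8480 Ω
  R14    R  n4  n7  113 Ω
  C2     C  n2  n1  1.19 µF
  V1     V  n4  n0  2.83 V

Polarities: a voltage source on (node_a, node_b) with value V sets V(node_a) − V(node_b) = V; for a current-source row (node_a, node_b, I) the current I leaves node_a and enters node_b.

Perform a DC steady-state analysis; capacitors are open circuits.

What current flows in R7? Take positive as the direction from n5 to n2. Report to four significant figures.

0.007981 A

MNA unknowns: 8 node voltages V₁..V_8 plus 1 source current (V1)
R1: Y=0.04202 on G[2,8]
R2: Y=0.0002020 on G[5,1]
R3: Y=0.003846 on G[3,8]
C1: Y=0.000 on G[8,1]
R4: Y=0.2695 on G[8,2]
R5: Y=0.001812 on G[3,6]
R6: Y=0.5076 on G[7,6]
R7: Y=0.0003448 on G[5,2]
I1: z[8]−=0.0613, z[5]+=0.0613
I2: z[4]−=0.626, z[6]+=0.626
I3: z[8]−=0.963, z[3]+=0.963
R8: Y=0.007194 on G[5,2]
R9: Y=0.0003367 on G[5,8]
R10: Y=0.0003817 on G[0,5]
R11: Y=0.03788 on G[3,1]
R12: Y=0.005051 on G[4,3]
R13: Y=0.0001179 on G[5,4]
R14: Y=0.008850 on G[4,7]
C2: Y=0.000 on G[2,1]
V1: row V4−V0=2.83, i_V1 at 4,0
solve → V1=30.78, V2=-186.5, V3=31.82, V4=2.830, V5=-163.4, V6=67.39, V7=66.29, V8=-187.1
aux → i_V1=0.06235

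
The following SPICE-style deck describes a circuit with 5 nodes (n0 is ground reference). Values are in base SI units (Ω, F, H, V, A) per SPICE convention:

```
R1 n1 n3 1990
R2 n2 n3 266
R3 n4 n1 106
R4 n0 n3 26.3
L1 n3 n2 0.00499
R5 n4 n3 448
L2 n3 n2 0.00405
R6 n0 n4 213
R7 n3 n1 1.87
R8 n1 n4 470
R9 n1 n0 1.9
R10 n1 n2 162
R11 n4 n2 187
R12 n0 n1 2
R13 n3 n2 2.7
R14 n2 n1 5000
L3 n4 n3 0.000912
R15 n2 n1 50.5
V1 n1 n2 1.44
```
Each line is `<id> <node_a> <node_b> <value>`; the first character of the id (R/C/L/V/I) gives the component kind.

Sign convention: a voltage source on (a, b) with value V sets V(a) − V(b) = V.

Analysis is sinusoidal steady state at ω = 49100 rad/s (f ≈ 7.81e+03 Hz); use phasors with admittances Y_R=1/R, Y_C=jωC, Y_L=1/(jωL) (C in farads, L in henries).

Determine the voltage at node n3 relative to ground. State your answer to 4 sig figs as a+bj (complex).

Apply KCL at each of the 4 non-ground nodes and solve the resulting linear system.
Node n1: branches {R1, R3, R7, R8, R9, R10, R12, R14, R15, V1} → V_1 = 0.02222-0.0006448j
Node n2: branches {R2, L1, L2, R10, R11, R13, R14, R15, V1} → V_2 = -1.418-0.0006448j
Node n3: branches {R1, R2, R4, L1, R5, L2, R7, R13, L3} → V_3 = -0.5450+0.005578j
Node n4: branches {R3, R5, R6, R8, R11, L3} → V_4 = -0.4429+0.09578j
Source currents: i(V1)=-0.3695+0.005107j

-0.5450+0.005578j V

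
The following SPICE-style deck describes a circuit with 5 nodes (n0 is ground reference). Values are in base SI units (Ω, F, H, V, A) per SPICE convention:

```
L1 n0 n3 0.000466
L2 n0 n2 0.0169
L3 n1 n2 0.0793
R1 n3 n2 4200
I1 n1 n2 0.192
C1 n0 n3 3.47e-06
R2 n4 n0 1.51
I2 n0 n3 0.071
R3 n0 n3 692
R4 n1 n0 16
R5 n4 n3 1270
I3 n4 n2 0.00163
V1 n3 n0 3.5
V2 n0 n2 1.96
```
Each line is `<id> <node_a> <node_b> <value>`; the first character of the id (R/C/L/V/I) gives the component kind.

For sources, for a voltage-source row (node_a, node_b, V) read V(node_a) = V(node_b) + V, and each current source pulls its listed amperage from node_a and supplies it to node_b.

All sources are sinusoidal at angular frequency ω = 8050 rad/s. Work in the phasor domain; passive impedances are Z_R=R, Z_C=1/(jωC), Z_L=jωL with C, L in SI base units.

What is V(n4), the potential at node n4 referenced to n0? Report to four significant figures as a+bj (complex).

0.001698+0.000j V

Apply KCL at each of the 4 non-ground nodes and solve the resulting linear system.
Node n1: branches {L3, I1, R4} → V_1 = -3.071-0.02785j
Node n2: branches {L2, L3, R1, I1, I3, V2} → V_2 = -1.960+0.000j
Node n3: branches {L1, R1, C1, I2, R3, R5, V1} → V_3 = 3.500+0.000j
Node n4: branches {R2, R5, I3} → V_4 = 0.001698+0.000j
Source currents: i(V1)=0.06189+0.8352j, i(V2)=-0.1949+0.01267j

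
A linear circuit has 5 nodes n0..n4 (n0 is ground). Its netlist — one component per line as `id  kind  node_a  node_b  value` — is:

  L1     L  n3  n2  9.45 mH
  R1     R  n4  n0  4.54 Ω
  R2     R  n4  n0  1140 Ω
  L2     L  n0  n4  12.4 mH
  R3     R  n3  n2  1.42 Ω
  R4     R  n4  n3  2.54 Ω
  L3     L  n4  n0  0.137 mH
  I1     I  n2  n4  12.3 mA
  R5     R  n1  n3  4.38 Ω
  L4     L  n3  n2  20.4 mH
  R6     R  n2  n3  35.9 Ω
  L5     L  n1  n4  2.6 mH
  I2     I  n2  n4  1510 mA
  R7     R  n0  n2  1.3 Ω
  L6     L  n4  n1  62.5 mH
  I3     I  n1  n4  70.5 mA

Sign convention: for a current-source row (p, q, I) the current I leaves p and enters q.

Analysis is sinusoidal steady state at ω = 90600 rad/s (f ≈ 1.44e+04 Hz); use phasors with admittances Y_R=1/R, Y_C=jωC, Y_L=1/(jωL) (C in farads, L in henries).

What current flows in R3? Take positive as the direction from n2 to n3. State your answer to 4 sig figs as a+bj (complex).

-0.8387-0.09835j A

MNA unknowns: 4 node voltages V₁..V_4
L1: Y=0.000-0.001168j on G[3,2]
R1: Y=0.2203+0.000j on G[4,0]
R2: Y=0.0008772+0.000j on G[4,0]
L2: Y=0.000-0.0008901j on G[0,4]
R3: Y=0.7042+0.000j on G[3,2]
R4: Y=0.3937+0.000j on G[4,3]
L3: Y=0.000-0.08057j on G[4,0]
I1: z[2]−=0.0123, z[4]+=0.0123
R5: Y=0.2283+0.000j on G[1,3]
L4: Y=0.000-0.0005411j on G[3,2]
R6: Y=0.02786+0.000j on G[2,3]
L5: Y=0.000-0.004245j on G[1,4]
I2: z[2]−=1.51, z[4]+=1.51
R7: Y=0.7692+0.000j on G[0,2]
L6: Y=0.000-0.0001766j on G[4,1]
I3: z[1]−=0.0705, z[4]+=0.0705
solve → V1=0.04335+0.2178j, V2=-0.8453+0.1303j, V3=0.3456+0.2699j, V4=2.736+0.5547j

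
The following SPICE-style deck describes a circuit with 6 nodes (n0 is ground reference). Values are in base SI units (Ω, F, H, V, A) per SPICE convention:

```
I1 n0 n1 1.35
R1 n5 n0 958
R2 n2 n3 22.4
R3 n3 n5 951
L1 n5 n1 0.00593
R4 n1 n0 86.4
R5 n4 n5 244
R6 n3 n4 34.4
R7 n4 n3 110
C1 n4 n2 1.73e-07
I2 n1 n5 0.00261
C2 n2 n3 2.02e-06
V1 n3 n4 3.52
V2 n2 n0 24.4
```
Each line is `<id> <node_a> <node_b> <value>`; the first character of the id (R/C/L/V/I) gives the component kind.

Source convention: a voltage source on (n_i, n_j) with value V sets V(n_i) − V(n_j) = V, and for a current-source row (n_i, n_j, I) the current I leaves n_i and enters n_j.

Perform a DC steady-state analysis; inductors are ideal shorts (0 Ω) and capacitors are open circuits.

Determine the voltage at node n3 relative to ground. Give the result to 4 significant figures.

30.87 V

MNA unknowns: 5 node voltages V₁..V_5 plus 3 source currents (L1, V1, V2)
I1: z[0]−=1.35, z[1]+=1.35
R1: Y=0.001044 on G[5,0]
R2: Y=0.04464 on G[2,3]
R3: Y=0.001052 on G[3,5]
L1: row V5−V1=0, i_L1 at 5,1
R4: Y=0.01157 on G[1,0]
R5: Y=0.004098 on G[4,5]
R6: Y=0.02907 on G[3,4]
R7: Y=0.009091 on G[4,3]
C1: Y=0.000 on G[4,2]
I2: z[1]−=0.00261, z[5]+=0.00261
C2: Y=0.000 on G[2,3]
V1: row V3−V4=3.52, i_V1 at 3,4
V2: row V2−V0=24.4, i_V2 at 2,0
solve → V1=84.11, V2=24.40, V3=30.87, V4=27.35, V5=84.11
aux → i_L1=-0.3738, i_V1=-0.3670, i_V2=0.2887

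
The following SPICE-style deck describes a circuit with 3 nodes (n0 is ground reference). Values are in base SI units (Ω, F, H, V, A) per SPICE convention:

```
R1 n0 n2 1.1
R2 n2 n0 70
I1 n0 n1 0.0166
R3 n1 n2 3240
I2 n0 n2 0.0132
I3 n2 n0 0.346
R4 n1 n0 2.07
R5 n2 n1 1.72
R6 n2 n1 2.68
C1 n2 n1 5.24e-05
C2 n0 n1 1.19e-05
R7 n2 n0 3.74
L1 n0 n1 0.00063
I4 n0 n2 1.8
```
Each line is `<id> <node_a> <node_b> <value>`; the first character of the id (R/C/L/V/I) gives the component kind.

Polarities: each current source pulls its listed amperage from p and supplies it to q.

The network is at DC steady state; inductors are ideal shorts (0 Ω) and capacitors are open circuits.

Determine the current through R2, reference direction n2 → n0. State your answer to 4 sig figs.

Apply KCL at each of the 2 non-ground nodes and solve the resulting linear system.
Node n1: branches {I1, R3, R4, R5, R6, C1, C2, L1} → V_1 = 0.000
Node n2: branches {R1, R2, R3, I2, I3, R5, R6, C1, R7, I4} → V_2 = 0.6838
Source currents: i(L1)=-0.6695

0.009769 A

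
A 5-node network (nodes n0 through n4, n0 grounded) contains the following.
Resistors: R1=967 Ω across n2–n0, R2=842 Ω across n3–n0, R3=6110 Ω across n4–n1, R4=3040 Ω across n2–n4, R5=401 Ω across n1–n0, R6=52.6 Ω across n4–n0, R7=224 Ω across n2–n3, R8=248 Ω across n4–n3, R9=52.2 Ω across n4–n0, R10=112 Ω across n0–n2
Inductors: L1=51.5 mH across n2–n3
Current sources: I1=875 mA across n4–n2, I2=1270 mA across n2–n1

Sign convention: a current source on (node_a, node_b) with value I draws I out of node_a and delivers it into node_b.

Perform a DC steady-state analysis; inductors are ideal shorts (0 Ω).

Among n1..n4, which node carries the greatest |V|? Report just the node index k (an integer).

1

Element admittances at DC:
  Y(R1) = 0.001034 S between n2,n0
  Y(R2) = 0.001188 S between n3,n0
  Y(R3) = 0.0001637 S between n4,n1
  L1: short n2↔n3 (DC inductor)
  Y(R4) = 0.0003289 S between n2,n4
  I1: injects 0.875 A into n2 (from n4)
  Y(R5) = 0.002494 S between n1,n0
  Y(R6) = 0.01901 S between n4,n0
  Y(R7) = 0.004464 S between n2,n3
  Y(R8) = 0.004032 S between n4,n3
  Y(R9) = 0.01916 S between n4,n0
  Y(R10) = 0.008929 S between n0,n2
  I2: injects 1.27 A into n1 (from n2)
Assemble and solve the 5×5 MNA system:
  V(n1)=476.6  V(n2)=-31.62  V(n3)=-31.62  V(n4)=-21.90
  i(L1)=-0.07676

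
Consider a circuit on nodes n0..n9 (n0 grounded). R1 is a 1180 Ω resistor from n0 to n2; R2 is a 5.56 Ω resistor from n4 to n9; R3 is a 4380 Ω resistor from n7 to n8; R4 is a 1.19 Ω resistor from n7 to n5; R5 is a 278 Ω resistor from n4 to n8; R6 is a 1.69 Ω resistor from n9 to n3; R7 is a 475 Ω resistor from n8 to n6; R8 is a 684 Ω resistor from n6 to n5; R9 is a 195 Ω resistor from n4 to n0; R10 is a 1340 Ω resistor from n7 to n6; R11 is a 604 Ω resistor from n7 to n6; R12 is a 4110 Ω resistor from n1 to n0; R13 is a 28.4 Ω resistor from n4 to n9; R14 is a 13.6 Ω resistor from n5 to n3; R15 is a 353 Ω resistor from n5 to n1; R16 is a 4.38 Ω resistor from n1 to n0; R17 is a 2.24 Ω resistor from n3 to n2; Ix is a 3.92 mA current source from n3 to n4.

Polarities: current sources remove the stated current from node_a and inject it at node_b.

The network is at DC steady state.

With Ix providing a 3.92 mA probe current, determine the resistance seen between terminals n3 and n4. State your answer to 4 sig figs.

R_eq = 6.216 Ω

Apply KCL at each of the 9 non-ground nodes and solve the resulting linear system.
Node n1: branches {R12, R15, R16} → V_1 = -0.0001671
Node n2: branches {R1, R17} → V_2 = -0.01450
Node n3: branches {R6, R14, R17, Ix} → V_3 = -0.01452
Node n4: branches {R2, R5, R9, R13, Ix} → V_4 = 0.009844
Node n5: branches {R4, R8, R14, R15} → V_5 = -0.01365
Node n6: branches {R7, R8, R10, R11} → V_6 = -0.007896
Node n7: branches {R3, R4, R10, R11} → V_7 = -0.01363
Node n8: branches {R3, R5, R7} → V_8 = 0.002643
Node n9: branches {R2, R6, R13} → V_9 = -0.008027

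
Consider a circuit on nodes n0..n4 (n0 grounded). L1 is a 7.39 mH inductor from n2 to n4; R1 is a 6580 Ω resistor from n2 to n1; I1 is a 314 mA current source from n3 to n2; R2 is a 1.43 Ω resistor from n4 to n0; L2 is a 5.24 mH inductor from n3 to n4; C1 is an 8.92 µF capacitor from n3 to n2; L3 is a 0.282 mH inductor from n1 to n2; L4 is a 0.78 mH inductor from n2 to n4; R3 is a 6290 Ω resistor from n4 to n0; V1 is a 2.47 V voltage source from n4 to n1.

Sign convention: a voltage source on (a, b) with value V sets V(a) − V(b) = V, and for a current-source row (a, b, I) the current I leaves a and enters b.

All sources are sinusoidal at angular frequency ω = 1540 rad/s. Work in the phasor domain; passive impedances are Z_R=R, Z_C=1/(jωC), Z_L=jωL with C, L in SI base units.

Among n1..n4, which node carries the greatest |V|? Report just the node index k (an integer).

3

MNA unknowns: 4 node voltages V₁..V_4 plus 1 source current (V1)
L1: Y=0.000-0.08787j on G[2,4]
R1: Y=0.0001520+0.000j on G[2,1]
I1: z[3]−=0.314, z[2]+=0.314
R2: Y=0.6993+0.000j on G[4,0]
L2: Y=0.000-0.1239j on G[3,4]
C1: Y=0.000+0.01374j on G[3,2]
L3: Y=0.000-2.303j on G[1,2]
L4: Y=0.000-0.8325j on G[2,4]
R3: Y=0.0001590+0.000j on G[4,0]
V1: row V4−V1=2.47, i_V1 at 4,1
solve → V1=-2.470+0.000j, V2=-1.773+0.1101j, V3=0.2211-2.863j, V4=0.000+0.000j
aux → i_V1=-0.2535+1.605j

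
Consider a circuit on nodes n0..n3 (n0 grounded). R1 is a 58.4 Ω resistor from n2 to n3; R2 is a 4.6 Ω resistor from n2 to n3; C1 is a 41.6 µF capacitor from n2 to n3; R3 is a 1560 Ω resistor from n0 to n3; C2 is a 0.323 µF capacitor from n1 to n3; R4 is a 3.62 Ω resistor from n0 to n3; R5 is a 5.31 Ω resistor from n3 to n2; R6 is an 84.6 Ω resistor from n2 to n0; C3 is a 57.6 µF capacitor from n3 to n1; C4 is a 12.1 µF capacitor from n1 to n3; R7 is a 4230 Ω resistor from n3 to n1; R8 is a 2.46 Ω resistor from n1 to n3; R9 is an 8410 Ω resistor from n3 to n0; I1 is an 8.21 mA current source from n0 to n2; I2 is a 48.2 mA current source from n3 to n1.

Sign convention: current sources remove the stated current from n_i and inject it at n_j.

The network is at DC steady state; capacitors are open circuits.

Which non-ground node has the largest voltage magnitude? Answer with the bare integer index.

Apply KCL at each of the 3 non-ground nodes and solve the resulting linear system.
Node n1: branches {C2, C3, C4, R7, R8, I2} → V_1 = 0.1462
Node n2: branches {R1, R2, C1, R5, R6, I1} → V_2 = 0.04582
Node n3: branches {R1, R2, C1, R3, C2, R4, R5, C3, C4, R7, R8, R9, I2} → V_3 = 0.02768

1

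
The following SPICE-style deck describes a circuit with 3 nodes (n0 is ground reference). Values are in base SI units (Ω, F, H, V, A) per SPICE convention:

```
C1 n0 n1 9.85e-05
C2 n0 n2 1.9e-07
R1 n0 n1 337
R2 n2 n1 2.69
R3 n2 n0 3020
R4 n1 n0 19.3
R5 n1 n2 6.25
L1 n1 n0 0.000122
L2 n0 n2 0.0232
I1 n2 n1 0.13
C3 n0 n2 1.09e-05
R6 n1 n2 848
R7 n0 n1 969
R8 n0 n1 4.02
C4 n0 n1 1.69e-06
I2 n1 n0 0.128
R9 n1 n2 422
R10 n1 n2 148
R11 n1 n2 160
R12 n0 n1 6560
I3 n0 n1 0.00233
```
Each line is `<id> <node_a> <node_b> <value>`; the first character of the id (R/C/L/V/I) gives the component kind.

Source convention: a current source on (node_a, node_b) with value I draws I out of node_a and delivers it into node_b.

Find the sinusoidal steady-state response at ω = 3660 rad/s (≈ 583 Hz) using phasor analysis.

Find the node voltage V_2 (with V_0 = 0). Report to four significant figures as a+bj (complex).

-0.2543-0.05209j V

Apply KCL at each of the 2 non-ground nodes and solve the resulting linear system.
Node n1: branches {C1, R1, R2, R4, R5, L1, I1, R6, R7, R8, C4, I2, R9, R10, R11, R12, I3} → V_1 = -0.01458-0.06549j
Node n2: branches {C2, R2, R3, R5, L2, I1, C3, R6, R9, R10, R11} → V_2 = -0.2543-0.05209j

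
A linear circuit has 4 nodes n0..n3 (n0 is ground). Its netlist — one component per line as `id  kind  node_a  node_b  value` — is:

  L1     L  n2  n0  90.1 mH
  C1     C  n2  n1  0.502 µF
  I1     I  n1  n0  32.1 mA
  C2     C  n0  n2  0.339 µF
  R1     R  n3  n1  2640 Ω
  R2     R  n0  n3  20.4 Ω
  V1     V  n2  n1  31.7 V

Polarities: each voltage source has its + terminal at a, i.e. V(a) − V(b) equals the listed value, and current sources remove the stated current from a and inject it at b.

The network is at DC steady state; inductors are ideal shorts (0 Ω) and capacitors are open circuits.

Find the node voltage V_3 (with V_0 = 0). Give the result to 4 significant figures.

-0.2431 V

Apply KCL at each of the 3 non-ground nodes and solve the resulting linear system.
Node n1: branches {C1, I1, R1, V1} → V_1 = -31.70
Node n2: branches {L1, C1, C2, V1} → V_2 = 0.000
Node n3: branches {R1, R2} → V_3 = -0.2431
Source currents: i(L1)=-0.02018, i(V1)=0.02018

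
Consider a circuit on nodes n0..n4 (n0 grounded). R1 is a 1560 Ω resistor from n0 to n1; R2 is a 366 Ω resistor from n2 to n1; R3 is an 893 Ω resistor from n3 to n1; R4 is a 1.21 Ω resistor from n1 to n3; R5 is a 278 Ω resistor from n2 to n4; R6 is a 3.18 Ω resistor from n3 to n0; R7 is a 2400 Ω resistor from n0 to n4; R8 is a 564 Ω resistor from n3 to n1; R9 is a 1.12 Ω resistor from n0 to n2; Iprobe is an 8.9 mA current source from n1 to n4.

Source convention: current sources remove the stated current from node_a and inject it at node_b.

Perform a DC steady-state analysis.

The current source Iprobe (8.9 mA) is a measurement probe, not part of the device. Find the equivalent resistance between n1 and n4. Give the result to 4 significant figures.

MNA unknowns: 4 node voltages V₁..V_4
R1: Y=0.0006410 on G[0,1]
R2: Y=0.002732 on G[2,1]
R3: Y=0.001120 on G[3,1]
R4: Y=0.8264 on G[1,3]
R5: Y=0.003597 on G[2,4]
R6: Y=0.3145 on G[3,0]
R7: Y=0.0004167 on G[0,4]
R8: Y=0.001773 on G[3,1]
R9: Y=0.8929 on G[0,2]
Iprobe: z[1]−=0.0089, z[4]+=0.0089
solve → V1=-0.03836, V2=0.008785, V3=-0.02781, V4=2.225

R_eq = 254.3 Ω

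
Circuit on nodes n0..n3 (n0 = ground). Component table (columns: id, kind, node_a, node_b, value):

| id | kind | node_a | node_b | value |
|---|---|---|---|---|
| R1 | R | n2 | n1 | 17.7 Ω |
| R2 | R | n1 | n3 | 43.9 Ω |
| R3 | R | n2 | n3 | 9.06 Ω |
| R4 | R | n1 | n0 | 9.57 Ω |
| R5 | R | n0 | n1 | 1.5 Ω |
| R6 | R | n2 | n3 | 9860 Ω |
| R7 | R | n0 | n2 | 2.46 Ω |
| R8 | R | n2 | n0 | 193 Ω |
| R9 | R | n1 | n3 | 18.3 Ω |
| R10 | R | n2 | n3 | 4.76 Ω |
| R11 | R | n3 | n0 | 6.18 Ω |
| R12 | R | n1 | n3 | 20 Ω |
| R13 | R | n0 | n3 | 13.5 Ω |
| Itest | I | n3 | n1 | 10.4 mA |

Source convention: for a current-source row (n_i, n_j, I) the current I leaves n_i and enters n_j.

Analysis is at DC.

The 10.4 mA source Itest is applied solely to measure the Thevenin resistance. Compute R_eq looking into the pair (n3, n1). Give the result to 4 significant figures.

R_eq = 2.389 Ω

Element admittances at DC:
  Y(R1) = 0.05650 S between n2,n1
  Y(R2) = 0.02278 S between n1,n3
  Y(R3) = 0.1104 S between n2,n3
  Y(R4) = 0.1045 S between n1,n0
  Y(R5) = 0.6667 S between n0,n1
  Y(R6) = 0.0001014 S between n2,n3
  Y(R7) = 0.4065 S between n0,n2
  Y(R8) = 0.005181 S between n2,n0
  Y(R9) = 0.05464 S between n1,n3
  Y(R10) = 0.2101 S between n2,n3
  Y(R11) = 0.1618 S between n3,n0
  Y(R12) = 0.05000 S between n1,n3
  Y(R13) = 0.07407 S between n0,n3
  Itest: injects 0.0104 A into n1 (from n3)
Assemble and solve the 3×3 MNA system:
  V(n1)=0.008322  V(n2)=-0.006120  V(n3)=-0.01653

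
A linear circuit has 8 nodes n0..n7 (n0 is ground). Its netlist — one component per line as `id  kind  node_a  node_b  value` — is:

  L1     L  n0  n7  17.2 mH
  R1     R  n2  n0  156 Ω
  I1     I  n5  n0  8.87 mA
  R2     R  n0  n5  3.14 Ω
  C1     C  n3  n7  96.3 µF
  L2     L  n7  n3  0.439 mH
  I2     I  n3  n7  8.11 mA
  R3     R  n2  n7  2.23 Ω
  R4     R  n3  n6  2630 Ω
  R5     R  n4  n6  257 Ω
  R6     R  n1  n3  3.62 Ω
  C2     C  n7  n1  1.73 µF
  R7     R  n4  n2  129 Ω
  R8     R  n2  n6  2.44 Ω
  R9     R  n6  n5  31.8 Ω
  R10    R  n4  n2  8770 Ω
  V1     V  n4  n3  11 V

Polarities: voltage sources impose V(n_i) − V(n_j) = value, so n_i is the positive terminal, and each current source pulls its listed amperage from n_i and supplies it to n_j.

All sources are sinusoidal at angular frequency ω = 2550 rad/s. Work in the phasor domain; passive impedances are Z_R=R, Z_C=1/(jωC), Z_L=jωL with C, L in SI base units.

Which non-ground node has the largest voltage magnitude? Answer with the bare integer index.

MNA unknowns: 7 node voltages V₁..V_7 plus 1 source current (V1)
L1: Y=0.000-0.02280j on G[0,7]
R1: Y=0.006410+0.000j on G[2,0]
I1: z[5]−=0.00887, z[0]+=0.00887
R2: Y=0.3185+0.000j on G[0,5]
C1: Y=0.000+0.2456j on G[3,7]
L2: Y=0.000-0.8933j on G[7,3]
I2: z[3]−=0.00811, z[7]+=0.00811
R3: Y=0.4484+0.000j on G[2,7]
R4: Y=0.0003802+0.000j on G[3,6]
R5: Y=0.003891+0.000j on G[4,6]
R6: Y=0.2762+0.000j on G[1,3]
C2: Y=0.000+0.004411j on G[7,1]
R7: Y=0.007752+0.000j on G[4,2]
R8: Y=0.4098+0.000j on G[2,6]
R9: Y=0.03145+0.000j on G[6,5]
R10: Y=0.0001140+0.000j on G[4,2]
V1: row V4−V3=11, i_V1 at 4,3
solve → V1=-0.2595-0.3860j, V2=0.01896-0.1714j, V3=-0.2562-0.3862j, V4=10.74-0.3862j, V5=-0.01547-0.01459j, V6=0.1100-0.1624j, V7=-0.2521-0.1783j
aux → i_V1=-0.1257+0.002560j

4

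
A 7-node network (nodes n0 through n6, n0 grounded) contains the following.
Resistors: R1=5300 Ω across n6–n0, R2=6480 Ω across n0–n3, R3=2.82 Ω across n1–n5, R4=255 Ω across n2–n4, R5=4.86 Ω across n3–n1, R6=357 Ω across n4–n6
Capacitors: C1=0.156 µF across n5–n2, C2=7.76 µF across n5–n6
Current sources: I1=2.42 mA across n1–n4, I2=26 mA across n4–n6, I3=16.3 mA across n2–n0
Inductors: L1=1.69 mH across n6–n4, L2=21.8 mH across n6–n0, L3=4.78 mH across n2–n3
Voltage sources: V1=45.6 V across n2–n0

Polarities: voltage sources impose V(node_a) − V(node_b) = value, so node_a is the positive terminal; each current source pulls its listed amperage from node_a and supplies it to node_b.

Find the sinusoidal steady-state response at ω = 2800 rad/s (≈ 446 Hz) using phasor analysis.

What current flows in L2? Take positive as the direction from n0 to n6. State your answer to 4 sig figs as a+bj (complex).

Apply KCL at each of the 6 non-ground nodes and solve the resulting linear system.
Node n1: branches {I1, R3, R5} → V_1 = 26.66-2.762j
Node n2: branches {C1, L3, R4, I3, V1} → V_2 = 45.60+0.000j
Node n3: branches {R2, L3, R5} → V_3 = 29.73-8.518j
Node n4: branches {I1, L1, I2, R4, R6} → V_4 = 79.50+28.81j
Node n5: branches {C1, C2, R3} → V_5 = 24.89+0.5781j
Node n6: branches {R1, C2, L1, I2, L2, R6} → V_6 = 78.98+29.56j
Source currents: i(V1)=-0.5200+1.290j

-0.4842+1.294j A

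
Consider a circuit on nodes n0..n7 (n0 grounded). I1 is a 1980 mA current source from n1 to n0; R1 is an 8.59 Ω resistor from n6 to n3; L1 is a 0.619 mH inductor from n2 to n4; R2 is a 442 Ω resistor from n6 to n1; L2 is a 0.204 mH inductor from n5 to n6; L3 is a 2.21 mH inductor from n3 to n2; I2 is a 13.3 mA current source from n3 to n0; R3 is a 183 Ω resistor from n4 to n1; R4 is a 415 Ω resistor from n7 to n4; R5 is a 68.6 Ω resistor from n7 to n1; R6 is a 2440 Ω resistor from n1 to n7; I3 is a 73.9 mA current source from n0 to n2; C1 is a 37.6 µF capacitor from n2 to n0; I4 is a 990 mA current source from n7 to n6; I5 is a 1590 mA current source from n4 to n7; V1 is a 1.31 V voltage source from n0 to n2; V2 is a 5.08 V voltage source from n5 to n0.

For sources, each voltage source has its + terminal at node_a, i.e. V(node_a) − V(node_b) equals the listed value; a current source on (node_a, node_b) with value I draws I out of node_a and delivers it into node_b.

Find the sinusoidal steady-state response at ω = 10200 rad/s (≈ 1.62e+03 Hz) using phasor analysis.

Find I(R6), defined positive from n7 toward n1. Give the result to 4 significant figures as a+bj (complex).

0.02253-0.0002305j A

MNA unknowns: 7 node voltages V₁..V_7 plus 2 source currents (V1, V2)
I1: z[1]−=1.98, z[0]+=1.98
R1: Y=0.1164+0.000j on G[6,3]
L1: Y=0.000-0.1584j on G[2,4]
R2: Y=0.002262+0.000j on G[6,1]
L2: Y=0.000-0.4806j on G[5,6]
L3: Y=0.000-0.04436j on G[3,2]
I2: z[3]−=0.0133, z[0]+=0.0133
R3: Y=0.005464+0.000j on G[4,1]
R4: Y=0.002410+0.000j on G[7,4]
R5: Y=0.01458+0.000j on G[7,1]
R6: Y=0.0004098+0.000j on G[1,7]
I3: z[0]−=0.0739, z[2]+=0.0739
C1: Y=0.000+0.3835j on G[2,0]
I4: z[7]−=0.99, z[6]+=0.99
I5: z[4]−=1.59, z[7]+=1.59
V1: row V0−V2=1.31, i_V1 at 0,2
V2: row V5−V0=5.08, i_V2 at 5,0
solve → V1=-149.3-12.49j, V2=-1.310+0.000j, V3=3.492+2.872j, V4=-1.503-16.55j, V5=5.080+0.000j, V6=4.700+1.042j, V7=-94.36-13.05j
aux → i_V1=2.420-0.3200j, i_V2=0.5008+0.1824j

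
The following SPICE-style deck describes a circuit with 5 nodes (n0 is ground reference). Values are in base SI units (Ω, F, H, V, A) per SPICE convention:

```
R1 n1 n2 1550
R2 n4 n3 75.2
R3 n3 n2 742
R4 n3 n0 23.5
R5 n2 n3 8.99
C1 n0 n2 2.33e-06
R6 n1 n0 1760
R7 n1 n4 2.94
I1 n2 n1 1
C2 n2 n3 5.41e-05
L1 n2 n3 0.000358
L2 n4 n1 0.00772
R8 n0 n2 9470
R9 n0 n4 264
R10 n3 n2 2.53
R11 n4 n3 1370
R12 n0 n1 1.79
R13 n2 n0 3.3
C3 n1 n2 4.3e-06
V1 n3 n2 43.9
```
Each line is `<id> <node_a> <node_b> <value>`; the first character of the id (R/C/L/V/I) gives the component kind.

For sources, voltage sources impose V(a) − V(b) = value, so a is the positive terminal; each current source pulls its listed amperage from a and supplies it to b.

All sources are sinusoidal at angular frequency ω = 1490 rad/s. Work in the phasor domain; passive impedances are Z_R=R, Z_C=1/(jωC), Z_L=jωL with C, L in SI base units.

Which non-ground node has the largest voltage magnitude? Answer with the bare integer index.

Apply KCL at each of the 4 non-ground nodes and solve the resulting linear system.
Node n1: branches {R1, R6, R7, I1, L2, R12, C3} → V_1 = 2.515-0.1346j
Node n2: branches {R1, R3, R5, C1, I1, C2, L1, R8, R10, R13, C3, V1} → V_2 = -9.510+0.3115j
Node n3: branches {R2, R3, R4, R5, C2, L1, R10, R11, V1} → V_3 = 34.39+0.3115j
Node n4: branches {R2, R7, L2, R9, R11} → V_4 = 3.665+0.1636j
Source currents: i(V1)=-24.19+78.75j

3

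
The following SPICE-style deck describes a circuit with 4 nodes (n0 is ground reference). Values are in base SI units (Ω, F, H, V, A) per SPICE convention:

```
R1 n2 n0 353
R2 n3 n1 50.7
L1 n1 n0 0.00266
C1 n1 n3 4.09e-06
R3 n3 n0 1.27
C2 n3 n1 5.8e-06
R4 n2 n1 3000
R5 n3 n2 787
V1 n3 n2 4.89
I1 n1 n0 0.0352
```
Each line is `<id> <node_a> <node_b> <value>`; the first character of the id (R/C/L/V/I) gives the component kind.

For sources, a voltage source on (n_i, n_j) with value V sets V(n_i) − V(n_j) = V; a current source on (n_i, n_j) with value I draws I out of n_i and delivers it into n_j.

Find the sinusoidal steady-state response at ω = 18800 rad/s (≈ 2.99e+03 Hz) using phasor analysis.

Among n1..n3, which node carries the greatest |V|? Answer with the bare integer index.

MNA unknowns: 3 node voltages V₁..V_3 plus 1 source current (V1)
R1: Y=0.002833+0.000j on G[2,0]
R2: Y=0.01972+0.000j on G[3,1]
L1: Y=0.000-0.02000j on G[1,0]
C1: Y=0.000+0.07689j on G[1,3]
R3: Y=0.7874+0.000j on G[3,0]
C2: Y=0.000+0.1090j on G[3,1]
R4: Y=0.0003333+0.000j on G[2,1]
R5: Y=0.001271+0.000j on G[3,2]
V1: row V3−V2=4.89, i_V1 at 3,2
I1: z[1]−=0.0352, z[0]+=0.0352
solve → V1=-0.06277+0.2165j, V2=-4.922-0.001588j, V3=-0.03249-0.001588j
aux → i_V1=-0.02178-7.720e-05j

2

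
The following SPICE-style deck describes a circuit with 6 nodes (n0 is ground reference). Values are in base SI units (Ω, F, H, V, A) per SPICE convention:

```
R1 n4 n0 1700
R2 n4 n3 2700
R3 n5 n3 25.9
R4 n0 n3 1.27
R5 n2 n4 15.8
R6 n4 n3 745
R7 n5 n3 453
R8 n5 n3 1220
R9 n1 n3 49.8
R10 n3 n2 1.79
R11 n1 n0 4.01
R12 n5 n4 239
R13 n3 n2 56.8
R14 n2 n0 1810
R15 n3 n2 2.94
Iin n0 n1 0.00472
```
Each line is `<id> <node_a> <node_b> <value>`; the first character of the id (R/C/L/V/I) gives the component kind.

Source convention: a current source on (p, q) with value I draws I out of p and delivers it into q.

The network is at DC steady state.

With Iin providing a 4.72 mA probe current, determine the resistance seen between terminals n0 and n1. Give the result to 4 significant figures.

R_eq = 3.718 Ω

Element admittances at DC:
  Y(R1) = 0.0005882 S between n4,n0
  Y(R2) = 0.0003704 S between n4,n3
  Y(R3) = 0.03861 S between n5,n3
  Y(R4) = 0.7874 S between n0,n3
  Y(R5) = 0.06329 S between n2,n4
  Y(R6) = 0.001342 S between n4,n3
  Y(R7) = 0.002208 S between n5,n3
  Y(R8) = 0.0008197 S between n5,n3
  Y(R9) = 0.02008 S between n1,n3
  Y(R10) = 0.5587 S between n3,n2
  Y(R11) = 0.2494 S between n1,n0
  Y(R12) = 0.004184 S between n5,n4
  Y(R13) = 0.01761 S between n3,n2
  Y(R14) = 0.0005525 S between n2,n0
  Y(R15) = 0.3401 S between n3,n2
  Iin: injects 0.00472 A into n1 (from n0)
Assemble and solve the 5×5 MNA system:
  V(n1)=0.01755  V(n2)=0.0004353  V(n3)=0.0004358  V(n4)=0.0004316  V(n5)=0.0004354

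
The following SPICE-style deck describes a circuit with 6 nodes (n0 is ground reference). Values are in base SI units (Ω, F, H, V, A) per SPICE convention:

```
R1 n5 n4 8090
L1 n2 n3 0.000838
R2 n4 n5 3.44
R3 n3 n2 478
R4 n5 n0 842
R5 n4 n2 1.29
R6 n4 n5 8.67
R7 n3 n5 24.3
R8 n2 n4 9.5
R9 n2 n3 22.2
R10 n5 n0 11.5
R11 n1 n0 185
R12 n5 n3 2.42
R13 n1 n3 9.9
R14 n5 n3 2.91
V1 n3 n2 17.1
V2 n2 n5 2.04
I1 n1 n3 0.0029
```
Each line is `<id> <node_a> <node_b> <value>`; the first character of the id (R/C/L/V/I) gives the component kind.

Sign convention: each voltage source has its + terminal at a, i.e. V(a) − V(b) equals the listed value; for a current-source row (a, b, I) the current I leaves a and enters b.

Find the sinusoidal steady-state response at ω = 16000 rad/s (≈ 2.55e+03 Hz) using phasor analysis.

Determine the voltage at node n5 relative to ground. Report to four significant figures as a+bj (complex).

Apply KCL at each of the 5 non-ground nodes and solve the resulting linear system.
Node n1: branches {R11, R13, I1} → V_1 = 17.14+0.000j
Node n2: branches {L1, R3, R5, R8, R9, V1, V2} → V_2 = 0.9887+0.000j
Node n3: branches {L1, R3, R7, R9, R12, R13, R14, V1, I1} → V_3 = 18.09+0.000j
Node n4: branches {R1, R2, R5, R6, R8} → V_4 = 0.3447+0.000j
Node n5: branches {R1, R2, R4, R6, R7, R10, R12, R14, V2} → V_5 = -1.051+0.000j
Source currents: i(V1)=-16.17+1.275j, i(V2)=-15.93+0.000j

-1.051+0.000j V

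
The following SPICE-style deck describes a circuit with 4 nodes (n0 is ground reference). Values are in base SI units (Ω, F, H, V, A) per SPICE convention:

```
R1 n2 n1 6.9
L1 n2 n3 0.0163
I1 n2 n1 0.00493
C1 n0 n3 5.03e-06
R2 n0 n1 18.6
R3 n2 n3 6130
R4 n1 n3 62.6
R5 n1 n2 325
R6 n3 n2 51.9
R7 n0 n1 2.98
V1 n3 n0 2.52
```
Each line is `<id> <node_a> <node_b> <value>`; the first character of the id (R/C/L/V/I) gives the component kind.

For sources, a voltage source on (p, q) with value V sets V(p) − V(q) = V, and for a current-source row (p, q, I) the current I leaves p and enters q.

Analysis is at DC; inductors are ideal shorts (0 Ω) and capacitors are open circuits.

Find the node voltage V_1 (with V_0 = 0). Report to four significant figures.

0.7557 V

Element admittances at DC:
  Y(R1) = 0.1449 S between n2,n1
  L1: short n2↔n3 (DC inductor)
  I1: injects 0.00493 A into n1 (from n2)
  Y(C1) = 0.000 S between n0,n3
  Y(R2) = 0.05376 S between n0,n1
  Y(R3) = 0.0001631 S between n2,n3
  Y(R4) = 0.01597 S between n1,n3
  Y(R5) = 0.003077 S between n1,n2
  Y(R6) = 0.01927 S between n3,n2
  Y(R7) = 0.3356 S between n0,n1
  V1: constraint V(n3)−V(n0) = 2.52
Assemble and solve the 5×5 MNA system:
  V(n1)=0.7557  V(n2)=2.520  V(n3)=2.520
  i(L1)=-0.2660  i(V1)=-0.2942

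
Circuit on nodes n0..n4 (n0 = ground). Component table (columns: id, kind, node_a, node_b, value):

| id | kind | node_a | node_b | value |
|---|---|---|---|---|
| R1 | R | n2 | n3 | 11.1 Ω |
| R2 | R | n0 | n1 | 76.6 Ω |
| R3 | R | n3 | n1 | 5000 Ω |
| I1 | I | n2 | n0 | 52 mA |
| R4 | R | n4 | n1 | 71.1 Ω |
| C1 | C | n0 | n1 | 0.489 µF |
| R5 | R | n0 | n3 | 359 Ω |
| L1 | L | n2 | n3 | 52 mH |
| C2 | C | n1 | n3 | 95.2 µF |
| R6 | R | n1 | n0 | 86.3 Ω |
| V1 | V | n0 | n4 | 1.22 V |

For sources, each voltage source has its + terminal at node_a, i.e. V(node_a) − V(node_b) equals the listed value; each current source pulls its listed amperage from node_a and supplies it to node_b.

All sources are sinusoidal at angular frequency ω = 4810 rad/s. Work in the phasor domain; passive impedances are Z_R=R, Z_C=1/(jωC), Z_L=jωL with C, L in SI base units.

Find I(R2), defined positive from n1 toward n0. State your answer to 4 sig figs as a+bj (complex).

MNA unknowns: 4 node voltages V₁..V_4 plus 1 source current (V1)
R1: Y=0.09009+0.000j on G[2,3]
R2: Y=0.01305+0.000j on G[0,1]
R3: Y=0.0002000+0.000j on G[3,1]
I1: z[2]−=0.052, z[0]+=0.052
R4: Y=0.01406+0.000j on G[4,1]
C1: Y=0.000+0.002352j on G[0,1]
R5: Y=0.002786+0.000j on G[0,3]
L1: Y=0.000-0.003998j on G[2,3]
C2: Y=0.000+0.4579j on G[1,3]
R6: Y=0.01159+0.000j on G[1,0]
V1: row V0−V4=1.22, i_V1 at 0,4
solve → V1=-1.662+0.08726j, V2=-2.239+0.1651j, V3=-1.663+0.1907j, V4=-1.220+0.000j
aux → i_V1=0.006213-0.001227j

-0.02169+0.001139j A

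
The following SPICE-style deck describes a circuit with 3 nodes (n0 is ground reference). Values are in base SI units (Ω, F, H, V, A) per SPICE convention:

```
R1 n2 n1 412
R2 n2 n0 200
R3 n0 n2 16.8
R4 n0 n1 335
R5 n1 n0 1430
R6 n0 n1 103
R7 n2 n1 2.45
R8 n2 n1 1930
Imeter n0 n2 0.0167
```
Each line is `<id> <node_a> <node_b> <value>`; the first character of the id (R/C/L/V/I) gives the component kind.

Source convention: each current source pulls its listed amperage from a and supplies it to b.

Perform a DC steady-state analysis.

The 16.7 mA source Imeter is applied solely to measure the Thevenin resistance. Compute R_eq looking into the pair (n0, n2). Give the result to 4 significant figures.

MNA unknowns: 2 node voltages V₁..V_2
R1: Y=0.002427 on G[2,1]
R2: Y=0.005000 on G[2,0]
R3: Y=0.05952 on G[0,2]
R4: Y=0.002985 on G[0,1]
R5: Y=0.0006993 on G[1,0]
R6: Y=0.009709 on G[0,1]
R7: Y=0.4082 on G[2,1]
R8: Y=0.0005181 on G[2,1]
Imeter: z[0]−=0.0167, z[2]+=0.0167
solve → V1=0.2087, V2=0.2155

R_eq = 12.90 Ω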